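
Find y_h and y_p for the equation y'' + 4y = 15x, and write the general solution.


Homogeneous: r² + 4 = 0 ⇒ r = ±2i, y_h = C₁cos(2x) + C₂sin(2x).
Polynomial forcing; try y_p = Ax + B. Then y_p'' + 4 y_p = 4(Ax + B) = 15x, so B = 0 and A = 15/4.
General solution: y = C₁cos(2x) + C₂sin(2x) + (15/4)x.


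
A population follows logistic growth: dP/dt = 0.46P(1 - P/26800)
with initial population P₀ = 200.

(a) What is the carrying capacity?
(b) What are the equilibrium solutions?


Logistic ODE dP/dt = 0.46P(1 - P/26800) has equilibria where dP/dt = 0, i.e. P = 0 or P = 26800.
The coefficient (1 - P/K) = 0 when P = K, identifying K = 26800 as the carrying capacity.
(a) K = 26800; (b) equilibria P = 0 and P = 26800.


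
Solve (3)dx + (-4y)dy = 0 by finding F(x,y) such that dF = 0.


Check exactness: ∂M/∂y = 0 and ∂N/∂x = 0; equal, so the equation is exact.
Integrate M with respect to x (treating y as constant): ∫M dx = 3x + h(y).
Differentiate w.r.t. y and set equal to N: the x-dependent terms already match, leaving h'(y) = -4y. Integrate: h(y) = -2y^2.
So F(x,y) = -2y^2 + 3x.
General solution: -2y^2 + 3x = C.


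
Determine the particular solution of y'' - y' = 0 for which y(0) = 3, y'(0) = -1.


Characteristic roots of r² - r = 0 are 1, 0.
General solution y = c₁ e^(x) + c₂.
Apply y(0) = 3: c₁ + c₂ = 3. Apply y'(0) = -1: 1 c₁ + 0 c₂ = -1.
Solve: c₁ = -1, c₂ = 4.
Particular solution: y = -e^(x) + 4.


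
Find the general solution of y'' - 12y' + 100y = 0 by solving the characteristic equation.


Characteristic equation: r² - 12r + 100 = 0.
Discriminant is negative; roots r = 6 ± 8i (complex conjugate pair).
General solution uses e^(α x)(C₁ cos(β x) + C₂ sin(β x)): y = e^(6x)(C₁cos(8x) + C₂sin(8x)).


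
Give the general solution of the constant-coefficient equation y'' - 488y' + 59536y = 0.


Characteristic equation: r² - 488r + 59536 = 0, i.e. (r - 244)² = 0.
Repeated root r = 244; include an x factor for the second linearly independent solution.
General solution: y = (C₁ + C₂x)e^(244x).


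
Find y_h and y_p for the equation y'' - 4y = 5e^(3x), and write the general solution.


Characteristic roots of r² - 4 = 0 are 2, -2.
y_h = C₁e^(2x) + C₂e^(-2x).
Forcing exponent 3 is not a characteristic root; try y_p = Ae^(3x).
Substitute: A·(9 + (0)·3 + (-4)) = A·5 = 5, so A = 1.
General solution: y = C₁e^(2x) + C₂e^(-2x) + e^(3x).


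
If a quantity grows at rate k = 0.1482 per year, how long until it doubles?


Exponential growth: P(t) = P₀ e^(0.1482t). Set P(t)/P₀ = 2: e^(0.1482t) = 2.
Solve: t = ln(2)/0.1482 ≈ 4.68 years.


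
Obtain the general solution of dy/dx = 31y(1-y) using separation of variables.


Separate: dy/[y(1-y)] = 31 dx.
Partial fractions: 1/[y(1-y)] = 1/y + 1/(1-y).
Integrate: ln|y/(1-y)| = 31x + C₀.
Solve for y: y = 1/(1 + Ce^(-31x)).


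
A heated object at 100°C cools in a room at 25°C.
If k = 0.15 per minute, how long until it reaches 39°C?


From T(t) = T_a + (T₀ - T_a)e^(-kt), set T(t) = 39:
(39 - 25) / (100 - 25) = e^(-0.15t), so t = -ln(0.187)/0.15 ≈ 11.2 minutes.


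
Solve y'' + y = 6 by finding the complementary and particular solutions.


Homogeneous part: r² + 1 = 0 ⇒ r = ±1i, so y_h = C₁cos(x) + C₂sin(x).
Try constant y_p = A; plug in: 1A = 6 ⇒ A = 6.
General solution: y = C₁cos(x) + C₂sin(x) + 6.


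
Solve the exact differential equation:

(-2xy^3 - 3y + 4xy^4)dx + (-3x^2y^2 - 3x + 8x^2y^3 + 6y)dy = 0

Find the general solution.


Check exactness: ∂M/∂y = -6xy^2 - 3 + 16xy^3 and ∂N/∂x = -6xy^2 - 3 + 16xy^3; equal, so the equation is exact.
Integrate M with respect to x (treating y as constant): ∫M dx = -x^2y^3 - 3xy + 2x^2y^4 + h(y).
Differentiate w.r.t. y and set equal to N: the x-dependent terms already match, leaving h'(y) = 6y. Integrate: h(y) = 3y^2.
So F(x,y) = -x^2y^3 - 3xy + 2x^2y^4 + 3y^2.
General solution: -x^2y^3 - 3xy + 2x^2y^4 + 3y^2 = C.


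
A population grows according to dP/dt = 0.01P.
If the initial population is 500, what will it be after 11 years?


The ODE dP/dt = 0.01P has solution P(t) = P(0)e^(0.01t).
Substitute P(0) = 500 and t = 11: P(11) = 500 e^(0.11) ≈ 558.


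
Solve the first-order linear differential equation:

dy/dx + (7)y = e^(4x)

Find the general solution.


P(x) = 7 ⇒ μ = e^(7x).
(μ y)' = e^(11x) ⇒ μ y = e^(11x)/11 + C.
Divide by μ: y = (1/11)e^(4x) + Ce^(-7x).


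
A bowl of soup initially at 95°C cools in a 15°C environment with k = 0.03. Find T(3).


Newton's law: dT/dt = -k(T - T_a) has solution T(t) = T_a + (T₀ - T_a)e^(-kt).
Plug in T_a = 15, T₀ = 95, k = 0.03, t = 3: T(3) = 15 + (80)e^(-0.09) ≈ 88.1°C.


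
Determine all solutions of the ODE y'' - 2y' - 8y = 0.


Characteristic equation: r² - 2r - 8 = 0.
Factor: (r - 4)(r + 2) = 0 ⇒ r = 4, -2 (distinct real).
General solution: y = C₁e^(4x) + C₂e^(-2x).


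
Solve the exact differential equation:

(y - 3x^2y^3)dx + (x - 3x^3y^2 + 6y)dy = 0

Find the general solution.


Check exactness: ∂M/∂y = 1 - 9x^2y^2 and ∂N/∂x = 1 - 9x^2y^2; equal, so the equation is exact.
Integrate M with respect to x (treating y as constant): ∫M dx = xy - x^3y^3 + h(y).
Differentiate w.r.t. y and set equal to N: the x-dependent terms already match, leaving h'(y) = 6y. Integrate: h(y) = 3y^2.
So F(x,y) = xy - x^3y^3 + 3y^2.
General solution: xy - x^3y^3 + 3y^2 = C.


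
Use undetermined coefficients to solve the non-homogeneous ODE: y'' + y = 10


Homogeneous part: r² + 1 = 0 ⇒ r = ±1i, so y_h = C₁cos(x) + C₂sin(x).
Try constant y_p = A; plug in: 1A = 10 ⇒ A = 10.
General solution: y = C₁cos(x) + C₂sin(x) + 10.


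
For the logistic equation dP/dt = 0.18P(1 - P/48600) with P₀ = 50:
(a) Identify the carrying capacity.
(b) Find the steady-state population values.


Logistic ODE dP/dt = 0.18P(1 - P/48600) has equilibria where dP/dt = 0, i.e. P = 0 or P = 48600.
The coefficient (1 - P/K) = 0 when P = K, identifying K = 48600 as the carrying capacity.
(a) K = 48600; (b) equilibria P = 0 and P = 48600.


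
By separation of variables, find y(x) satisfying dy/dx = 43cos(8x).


g(y) = 1, so integrate directly: y = ∫ 43cos(8x) dx = (43/8)sin(8x) + C.


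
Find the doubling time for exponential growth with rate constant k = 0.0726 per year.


Exponential growth: P(t) = P₀ e^(0.0726t). Set P(t)/P₀ = 2: e^(0.0726t) = 2.
Solve: t = ln(2)/0.0726 ≈ 9.55 years.


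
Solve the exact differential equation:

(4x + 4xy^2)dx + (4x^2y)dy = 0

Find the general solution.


Check exactness: ∂M/∂y = 8xy and ∂N/∂x = 8xy; equal, so the equation is exact.
Integrate M with respect to x (treating y as constant): ∫M dx = 2x^2 + 2x^2y^2 + h(y).
Differentiate w.r.t. y and set equal to N: all terms match, so h'(y) = 0 and h is a constant absorbed into C.
General solution: 2x^2 + 2x^2y^2 = C.


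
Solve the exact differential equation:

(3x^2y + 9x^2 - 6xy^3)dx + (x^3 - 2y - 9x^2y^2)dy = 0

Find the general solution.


Check exactness: ∂M/∂y = 3x^2 - 18xy^2 and ∂N/∂x = 3x^2 - 18xy^2; equal, so the equation is exact.
Integrate M with respect to x (treating y as constant): ∫M dx = x^3y + 3x^3 - 3x^2y^3 + h(y).
Differentiate w.r.t. y and set equal to N: the x-dependent terms already match, leaving h'(y) = -2y. Integrate: h(y) = -y^2.
So F(x,y) = x^3y + 3x^3 - y^2 - 3x^2y^3.
General solution: x^3y + 3x^3 - y^2 - 3x^2y^3 = C.


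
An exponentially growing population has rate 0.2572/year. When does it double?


Exponential growth: P(t) = P₀ e^(0.2572t). Set P(t)/P₀ = 2: e^(0.2572t) = 2.
Solve: t = ln(2)/0.2572 ≈ 2.69 years.


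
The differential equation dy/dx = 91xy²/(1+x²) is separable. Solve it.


Separate: dy/y² = 91x/(1+x²) dx.
Integrate LHS: ∫ dy/y² = -1/y.
Integrate RHS via u = 1+x²: (91/2)ln(1+x²) + C.
Result: -1/y = (91/2)ln(1+x²) + C.


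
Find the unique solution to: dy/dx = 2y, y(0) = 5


General solution of y' = 2y is y = Ce^(2x).
Apply y(0) = 5: C = 5.
Particular solution: y = 5e^(2x).


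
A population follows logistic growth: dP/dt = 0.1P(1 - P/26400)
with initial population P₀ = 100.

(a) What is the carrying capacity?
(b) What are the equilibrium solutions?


Logistic ODE dP/dt = 0.1P(1 - P/26400) has equilibria where dP/dt = 0, i.e. P = 0 or P = 26400.
The coefficient (1 - P/K) = 0 when P = K, identifying K = 26400 as the carrying capacity.
(a) K = 26400; (b) equilibria P = 0 and P = 26400.


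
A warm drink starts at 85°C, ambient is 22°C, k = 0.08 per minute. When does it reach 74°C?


From T(t) = T_a + (T₀ - T_a)e^(-kt), set T(t) = 74:
(74 - 22) / (85 - 22) = e^(-0.08t), so t = -ln(0.825)/0.08 ≈ 2.4 minutes.


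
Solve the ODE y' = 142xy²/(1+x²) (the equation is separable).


Separate: dy/y² = 142x/(1+x²) dx.
Integrate LHS: ∫ dy/y² = -1/y.
Integrate RHS via u = 1+x²: 71ln(1+x²) + C.
Result: -1/y = 71ln(1+x²) + C.


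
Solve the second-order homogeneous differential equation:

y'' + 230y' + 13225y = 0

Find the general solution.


Characteristic equation: r² + 230r + 13225 = 0, i.e. (r + 115)² = 0.
Repeated root r = -115; include an x factor for the second linearly independent solution.
General solution: y = (C₁ + C₂x)e^(-115x).


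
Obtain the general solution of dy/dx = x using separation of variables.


Integrate both sides with respect to x: y = ∫ x dx = (1/2)x^2 + C.


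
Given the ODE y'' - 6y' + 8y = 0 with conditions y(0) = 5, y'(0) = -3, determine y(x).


Characteristic roots of r² - 6r + 8 = 0 are 4, 2.
General solution y = c₁ e^(4x) + c₂ e^(2x).
Apply y(0) = 5: c₁ + c₂ = 5. Apply y'(0) = -3: 4 c₁ + 2 c₂ = -3.
Solve: c₁ = -13/2, c₂ = 23/2.
Particular solution: y = -(13/2)e^(4x) + (23/2)e^(2x).


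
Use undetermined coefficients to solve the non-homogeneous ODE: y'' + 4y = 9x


Homogeneous: r² + 4 = 0 ⇒ r = ±2i, y_h = C₁cos(2x) + C₂sin(2x).
Polynomial forcing; try y_p = Ax + B. Then y_p'' + 4 y_p = 4(Ax + B) = 9x, so B = 0 and A = 9/4.
General solution: y = C₁cos(2x) + C₂sin(2x) + (9/4)x.


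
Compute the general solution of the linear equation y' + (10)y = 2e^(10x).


P(x) = 10 ⇒ μ = e^(10x).
(μ y)' = 2e^(20x) ⇒ μ y = (2/20)e^(20x) + C.
Divide by μ: y = (1/10)e^(10x) + Ce^(-10x).


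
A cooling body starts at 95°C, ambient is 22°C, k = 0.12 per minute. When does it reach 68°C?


From T(t) = T_a + (T₀ - T_a)e^(-kt), set T(t) = 68:
(68 - 22) / (95 - 22) = e^(-0.12t), so t = -ln(0.630)/0.12 ≈ 3.8 minutes.


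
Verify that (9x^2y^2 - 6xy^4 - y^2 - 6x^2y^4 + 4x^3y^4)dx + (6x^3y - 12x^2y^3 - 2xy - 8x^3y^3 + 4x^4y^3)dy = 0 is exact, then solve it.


Check exactness: ∂M/∂y = 18x^2y - 24xy^3 - 2y - 24x^2y^3 + 16x^3y^3 and ∂N/∂x = 18x^2y - 24xy^3 - 2y - 24x^2y^3 + 16x^3y^3; equal, so the equation is exact.
Integrate M with respect to x (treating y as constant): ∫M dx = 3x^3y^2 - 3x^2y^4 - xy^2 - 2x^3y^4 + x^4y^4 + h(y).
Differentiate w.r.t. y and set equal to N: all terms match, so h'(y) = 0 and h is a constant absorbed into C.
General solution: 3x^3y^2 - 3x^2y^4 - xy^2 - 2x^3y^4 + x^4y^4 = C.


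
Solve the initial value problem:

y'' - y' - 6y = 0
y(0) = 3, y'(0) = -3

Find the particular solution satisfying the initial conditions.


Characteristic roots of r² - r - 6 = 0 are -2, 3.
General solution y = c₁ e^(-2x) + c₂ e^(3x).
Apply y(0) = 3: c₁ + c₂ = 3. Apply y'(0) = -3: -2 c₁ + 3 c₂ = -3.
Solve: c₁ = 12/5, c₂ = 3/5.
Particular solution: y = (12/5)e^(-2x) + (3/5)e^(3x).


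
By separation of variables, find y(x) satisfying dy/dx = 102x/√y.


Separate: √y dy = 102x dx.
Integrate: (2/3)y^(3/2) = 51x² + C.


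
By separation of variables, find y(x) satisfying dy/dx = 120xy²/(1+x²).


Separate: dy/y² = 120x/(1+x²) dx.
Integrate LHS: ∫ dy/y² = -1/y.
Integrate RHS via u = 1+x²: 60ln(1+x²) + C.
Result: -1/y = 60ln(1+x²) + C.


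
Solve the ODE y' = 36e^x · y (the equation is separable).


Separate variables: dy/y = 36e^x dx.
Integrate: ln|y| = 36e^x + C₀.
Exponentiate: y = Ce^(36e^x).


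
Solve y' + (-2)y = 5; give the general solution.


P(x) = -2 ⇒ μ = e^(-2x).
(μ y)' = 5e^(-2x) ⇒ μ y = -(5/2)e^(-2x) + C.
Divide by μ: y = -5/2 + Ce^(2x).


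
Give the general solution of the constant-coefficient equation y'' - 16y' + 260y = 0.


Characteristic equation: r² - 16r + 260 = 0.
Discriminant is negative; roots r = 8 ± 14i (complex conjugate pair).
General solution uses e^(α x)(C₁ cos(β x) + C₂ sin(β x)): y = e^(8x)(C₁cos(14x) + C₂sin(14x)).


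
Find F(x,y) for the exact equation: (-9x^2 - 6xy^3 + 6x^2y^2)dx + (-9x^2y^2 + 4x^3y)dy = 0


Check exactness: ∂M/∂y = -18xy^2 + 12x^2y and ∂N/∂x = -18xy^2 + 12x^2y; equal, so the equation is exact.
Integrate M with respect to x (treating y as constant): ∫M dx = -3x^3 - 3x^2y^3 + 2x^3y^2 + h(y).
Differentiate w.r.t. y and set equal to N: all terms match, so h'(y) = 0 and h is a constant absorbed into C.
General solution: -3x^3 - 3x^2y^3 + 2x^3y^2 = C.


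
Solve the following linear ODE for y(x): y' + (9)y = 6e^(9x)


P(x) = 9 ⇒ μ = e^(9x).
(μ y)' = 6e^(18x) ⇒ μ y = (6/18)e^(18x) + C.
Divide by μ: y = (1/3)e^(9x) + Ce^(-9x).


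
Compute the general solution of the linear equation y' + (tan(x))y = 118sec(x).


P(x) = tan(x) ⇒ μ = e^(∫tan(x)dx) = sec(x).
(sec(x) y)' = 118sec²(x) ⇒ sec(x) y = 118tan(x) + C.
Multiply by cos(x): y = 118sin(x) + C·cos(x).


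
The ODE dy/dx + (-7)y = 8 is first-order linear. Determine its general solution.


P(x) = -7 ⇒ μ = e^(-7x).
(μ y)' = 8e^(-7x) ⇒ μ y = -(8/7)e^(-7x) + C.
Divide by μ: y = -8/7 + Ce^(7x).


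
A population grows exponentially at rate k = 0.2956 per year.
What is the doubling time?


Exponential growth: P(t) = P₀ e^(0.2956t). Set P(t)/P₀ = 2: e^(0.2956t) = 2.
Solve: t = ln(2)/0.2956 ≈ 2.34 years.


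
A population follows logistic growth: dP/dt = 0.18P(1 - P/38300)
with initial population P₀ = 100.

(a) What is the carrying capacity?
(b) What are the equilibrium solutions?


Logistic ODE dP/dt = 0.18P(1 - P/38300) has equilibria where dP/dt = 0, i.e. P = 0 or P = 38300.
The coefficient (1 - P/K) = 0 when P = K, identifying K = 38300 as the carrying capacity.
(a) K = 38300; (b) equilibria P = 0 and P = 38300.


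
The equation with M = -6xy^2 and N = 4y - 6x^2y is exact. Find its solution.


Check exactness: ∂M/∂y = -12xy and ∂N/∂x = -12xy; equal, so the equation is exact.
Integrate M with respect to x (treating y as constant): ∫M dx = -3x^2y^2 + h(y).
Differentiate w.r.t. y and set equal to N: the x-dependent terms already match, leaving h'(y) = 4y. Integrate: h(y) = 2y^2.
So F(x,y) = 2y^2 - 3x^2y^2.
General solution: 2y^2 - 3x^2y^2 = C.


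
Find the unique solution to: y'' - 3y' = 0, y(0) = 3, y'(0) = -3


Characteristic roots of r² - 3r = 0 are 3, 0.
General solution y = c₁ e^(3x) + c₂.
Apply y(0) = 3: c₁ + c₂ = 3. Apply y'(0) = -3: 3 c₁ + 0 c₂ = -3.
Solve: c₁ = -1, c₂ = 4.
Particular solution: y = -e^(3x) + 4.


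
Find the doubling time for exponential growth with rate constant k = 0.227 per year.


Exponential growth: P(t) = P₀ e^(0.227t). Set P(t)/P₀ = 2: e^(0.227t) = 2.
Solve: t = ln(2)/0.227 ≈ 3.05 years.


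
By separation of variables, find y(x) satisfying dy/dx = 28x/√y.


Separate: √y dy = 28x dx.
Integrate: (2/3)y^(3/2) = 14x² + C.


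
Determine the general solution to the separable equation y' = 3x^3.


Integrate both sides with respect to x: y = ∫ 3x^3 dx = (3/4)x^4 + C.


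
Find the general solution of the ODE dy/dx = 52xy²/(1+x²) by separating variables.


Separate: dy/y² = 52x/(1+x²) dx.
Integrate LHS: ∫ dy/y² = -1/y.
Integrate RHS via u = 1+x²: 26ln(1+x²) + C.
Result: -1/y = 26ln(1+x²) + C.


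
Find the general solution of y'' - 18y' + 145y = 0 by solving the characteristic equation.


Characteristic equation: r² - 18r + 145 = 0.
Discriminant is negative; roots r = 9 ± 8i (complex conjugate pair).
General solution uses e^(α x)(C₁ cos(β x) + C₂ sin(β x)): y = e^(9x)(C₁cos(8x) + C₂sin(8x)).


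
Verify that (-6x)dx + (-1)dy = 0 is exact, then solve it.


Check exactness: ∂M/∂y = 0 and ∂N/∂x = 0; equal, so the equation is exact.
Integrate M with respect to x (treating y as constant): ∫M dx = -3x^2 + h(y).
Differentiate w.r.t. y and set equal to N: the x-dependent terms already match, leaving h'(y) = -1. Integrate: h(y) = -y.
So F(x,y) = -y - 3x^2.
General solution: -y - 3x^2 = C.


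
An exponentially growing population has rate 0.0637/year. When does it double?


Exponential growth: P(t) = P₀ e^(0.0637t). Set P(t)/P₀ = 2: e^(0.0637t) = 2.
Solve: t = ln(2)/0.0637 ≈ 10.88 years.


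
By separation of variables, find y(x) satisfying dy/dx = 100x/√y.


Separate: √y dy = 100x dx.
Integrate: (2/3)y^(3/2) = 50x² + C.


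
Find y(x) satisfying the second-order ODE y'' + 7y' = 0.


Characteristic equation: r² + 7r = 0.
Factor: (r + 7)(r - 0) = 0 ⇒ r = -7, 0 (distinct real).
General solution: y = C₁e^(-7x) + C₂.


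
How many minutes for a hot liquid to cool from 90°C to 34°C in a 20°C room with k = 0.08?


From T(t) = T_a + (T₀ - T_a)e^(-kt), set T(t) = 34:
(34 - 20) / (90 - 20) = e^(-0.08t), so t = -ln(0.200)/0.08 ≈ 20.1 minutes.


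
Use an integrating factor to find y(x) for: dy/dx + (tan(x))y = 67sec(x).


P(x) = tan(x) ⇒ μ = e^(∫tan(x)dx) = sec(x).
(sec(x) y)' = 67sec²(x) ⇒ sec(x) y = 67tan(x) + C.
Multiply by cos(x): y = 67sin(x) + C·cos(x).


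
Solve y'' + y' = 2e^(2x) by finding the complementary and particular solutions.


Characteristic roots of r² + r = 0 are -1, 0.
y_h = C₁e^(-x) + C₂.
Forcing exponent 2 is not a characteristic root; try y_p = Ae^(2x).
Substitute: A·(4 + (1)·2 + (0)) = A·6 = 2, so A = 1/3.
General solution: y = C₁e^(-x) + C₂ + (1/3)e^(2x).


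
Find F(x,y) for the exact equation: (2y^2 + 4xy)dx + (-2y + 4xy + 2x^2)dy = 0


Check exactness: ∂M/∂y = 4y + 4x and ∂N/∂x = 4y + 4x; equal, so the equation is exact.
Integrate M with respect to x (treating y as constant): ∫M dx = 2xy^2 + 2x^2y + h(y).
Differentiate w.r.t. y and set equal to N: the x-dependent terms already match, leaving h'(y) = -2y. Integrate: h(y) = -y^2.
So F(x,y) = -y^2 + 2xy^2 + 2x^2y.
General solution: -y^2 + 2xy^2 + 2x^2y = C.


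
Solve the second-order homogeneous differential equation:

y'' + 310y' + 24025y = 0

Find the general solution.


Characteristic equation: r² + 310r + 24025 = 0, i.e. (r + 155)² = 0.
Repeated root r = -155; include an x factor for the second linearly independent solution.
General solution: y = (C₁ + C₂x)e^(-155x).


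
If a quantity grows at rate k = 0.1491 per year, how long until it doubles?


Exponential growth: P(t) = P₀ e^(0.1491t). Set P(t)/P₀ = 2: e^(0.1491t) = 2.
Solve: t = ln(2)/0.1491 ≈ 4.65 years.


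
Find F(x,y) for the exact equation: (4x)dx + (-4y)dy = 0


Check exactness: ∂M/∂y = 0 and ∂N/∂x = 0; equal, so the equation is exact.
Integrate M with respect to x (treating y as constant): ∫M dx = 2x^2 + h(y).
Differentiate w.r.t. y and set equal to N: the x-dependent terms already match, leaving h'(y) = -4y. Integrate: h(y) = -2y^2.
So F(x,y) = 2x^2 - 2y^2.
General solution: 2x^2 - 2y^2 = C.


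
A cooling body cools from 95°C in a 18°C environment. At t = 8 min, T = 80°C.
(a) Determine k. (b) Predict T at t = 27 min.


Newton's law: T(t) = T_a + (T₀ - T_a)e^(-kt).
(a) Use T(8) = 80: (80 - 18)/(95 - 18) = e^(-k·8), so k = -ln(0.805)/8 ≈ 0.0271.
(b) Apply k to t = 27: T(27) = 18 + (77)e^(-0.731) ≈ 55.1°C.


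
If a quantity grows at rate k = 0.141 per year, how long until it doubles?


Exponential growth: P(t) = P₀ e^(0.141t). Set P(t)/P₀ = 2: e^(0.141t) = 2.
Solve: t = ln(2)/0.141 ≈ 4.92 years.


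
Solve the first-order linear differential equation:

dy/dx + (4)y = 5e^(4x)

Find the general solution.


P(x) = 4 ⇒ μ = e^(4x).
(μ y)' = 5e^(8x) ⇒ μ y = (5/8)e^(8x) + C.
Divide by μ: y = (5/8)e^(4x) + Ce^(-4x).


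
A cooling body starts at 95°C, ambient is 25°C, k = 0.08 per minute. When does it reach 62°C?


From T(t) = T_a + (T₀ - T_a)e^(-kt), set T(t) = 62:
(62 - 25) / (95 - 25) = e^(-0.08t), so t = -ln(0.529)/0.08 ≈ 8.0 minutes.


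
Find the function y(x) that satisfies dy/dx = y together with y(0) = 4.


General solution of y' = y is y = Ce^(x).
Apply y(0) = 4: C = 4.
Particular solution: y = 4e^(x).


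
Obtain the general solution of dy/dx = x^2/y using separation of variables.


Separate variables: y dy = x^2 dx.
Integrate both sides: y²/2 = (1/3)x^3 + C₀.
Multiply by 2: y² = (2/3)x^3 + C.


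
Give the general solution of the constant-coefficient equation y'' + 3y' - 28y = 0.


Characteristic equation: r² + 3r - 28 = 0.
Factor: (r + 7)(r - 4) = 0 ⇒ r = -7, 4 (distinct real).
General solution: y = C₁e^(-7x) + C₂e^(4x).


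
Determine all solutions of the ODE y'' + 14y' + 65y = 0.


Characteristic equation: r² + 14r + 65 = 0.
Discriminant is negative; roots r = -7 ± 4i (complex conjugate pair).
General solution uses e^(α x)(C₁ cos(β x) + C₂ sin(β x)): y = e^(-7x)(C₁cos(4x) + C₂sin(4x)).


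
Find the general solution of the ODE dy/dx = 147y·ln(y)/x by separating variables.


Separate: dy/[y ln(y)] = 147 dx/x.
Substitute u = ln(y): du/u = 147 dx/x.
Integrate: ln|ln(y)| = 147ln|x| + C₀, hence ln(y) = C·x^147.


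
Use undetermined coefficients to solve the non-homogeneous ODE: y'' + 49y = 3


Homogeneous part: r² + 49 = 0 ⇒ r = ±7i, so y_h = C₁cos(7x) + C₂sin(7x).
Try constant y_p = A; plug in: 49A = 3 ⇒ A = 3/49.
General solution: y = C₁cos(7x) + C₂sin(7x) + 3/49.


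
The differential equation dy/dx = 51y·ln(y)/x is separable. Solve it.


Separate: dy/[y ln(y)] = 51 dx/x.
Substitute u = ln(y): du/u = 51 dx/x.
Integrate: ln|ln(y)| = 51ln|x| + C₀, hence ln(y) = C·x^51.


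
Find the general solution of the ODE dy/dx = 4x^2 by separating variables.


Integrate both sides with respect to x: y = ∫ 4x^2 dx = (4/3)x^3 + C.


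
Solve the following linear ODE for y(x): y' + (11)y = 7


P(x) = 11, Q(x) = 7; integrating factor μ = e^(11x).
(μ y)' = 7e^(11x) ⇒ μ y = (7/11)e^(11x) + C.
Divide by μ: y = 7/11 + Ce^(-11x).


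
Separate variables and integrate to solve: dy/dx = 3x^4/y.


Separate variables: y dy = 3x^4 dx.
Integrate both sides: y²/2 = (3/5)x^5 + C₀.
Multiply by 2: y² = (6/5)x^5 + C.


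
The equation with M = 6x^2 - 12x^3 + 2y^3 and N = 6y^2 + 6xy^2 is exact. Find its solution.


Check exactness: ∂M/∂y = 6y^2 and ∂N/∂x = 6y^2; equal, so the equation is exact.
Integrate M with respect to x (treating y as constant): ∫M dx = 2x^3 - 3x^4 + 2xy^3 + h(y).
Differentiate w.r.t. y and set equal to N: the x-dependent terms already match, leaving h'(y) = 6y^2. Integrate: h(y) = 2y^3.
So F(x,y) = 2x^3 - 3x^4 + 2y^3 + 2xy^3.
General solution: 2x^3 - 3x^4 + 2y^3 + 2xy^3 = C.


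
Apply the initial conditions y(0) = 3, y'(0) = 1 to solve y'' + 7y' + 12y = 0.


Characteristic roots of r² + 7r + 12 = 0 are -4, -3.
General solution y = c₁ e^(-4x) + c₂ e^(-3x).
Apply y(0) = 3: c₁ + c₂ = 3. Apply y'(0) = 1: -4 c₁ - 3 c₂ = 1.
Solve: c₁ = -10, c₂ = 13.
Particular solution: y = -10e^(-4x) + 13e^(-3x).


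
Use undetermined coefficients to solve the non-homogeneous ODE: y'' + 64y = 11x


Homogeneous: r² + 64 = 0 ⇒ r = ±8i, y_h = C₁cos(8x) + C₂sin(8x).
Polynomial forcing; try y_p = Ax + B. Then y_p'' + 64 y_p = 64(Ax + B) = 11x, so B = 0 and A = 11/64.
General solution: y = C₁cos(8x) + C₂sin(8x) + (11/64)x.


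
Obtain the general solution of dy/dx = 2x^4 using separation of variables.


Integrate both sides with respect to x: y = ∫ 2x^4 dx = (2/5)x^5 + C.


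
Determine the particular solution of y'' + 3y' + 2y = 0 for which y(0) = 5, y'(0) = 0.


Characteristic roots of r² + 3r + 2 = 0 are -2, -1.
General solution y = c₁ e^(-2x) + c₂ e^(-x).
Apply y(0) = 5: c₁ + c₂ = 5. Apply y'(0) = 0: -2 c₁ - 1 c₂ = 0.
Solve: c₁ = -5, c₂ = 10.
Particular solution: y = -5e^(-2x) + 10e^(-x).


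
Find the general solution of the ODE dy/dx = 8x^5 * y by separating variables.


Separate variables: dy/y = 8x^5 dx.
Integrate: ln|y| = (4/3)x^6 + C₀.
Exponentiate: y = Ce^((4/3)x^6).


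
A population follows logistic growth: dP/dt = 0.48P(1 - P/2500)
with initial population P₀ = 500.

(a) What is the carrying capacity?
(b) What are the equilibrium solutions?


Logistic ODE dP/dt = 0.48P(1 - P/2500) has equilibria where dP/dt = 0, i.e. P = 0 or P = 2500.
The coefficient (1 - P/K) = 0 when P = K, identifying K = 2500 as the carrying capacity.
(a) K = 2500; (b) equilibria P = 0 and P = 2500.


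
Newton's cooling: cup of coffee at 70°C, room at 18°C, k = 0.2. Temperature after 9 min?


Newton's law: dT/dt = -k(T - T_a) has solution T(t) = T_a + (T₀ - T_a)e^(-kt).
Plug in T_a = 18, T₀ = 70, k = 0.2, t = 9: T(9) = 18 + (52)e^(-1.80) ≈ 26.6°C.


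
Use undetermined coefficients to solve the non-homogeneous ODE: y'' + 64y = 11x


Homogeneous: r² + 64 = 0 ⇒ r = ±8i, y_h = C₁cos(8x) + C₂sin(8x).
Polynomial forcing; try y_p = Ax + B. Then y_p'' + 64 y_p = 64(Ax + B) = 11x, so B = 0 and A = 11/64.
General solution: y = C₁cos(8x) + C₂sin(8x) + (11/64)x.


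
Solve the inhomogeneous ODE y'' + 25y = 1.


Homogeneous part: r² + 25 = 0 ⇒ r = ±5i, so y_h = C₁cos(5x) + C₂sin(5x).
Try constant y_p = A; plug in: 25A = 1 ⇒ A = 1/25.
General solution: y = C₁cos(5x) + C₂sin(5x) + 1/25.


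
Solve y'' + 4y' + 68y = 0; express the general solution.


Characteristic equation: r² + 4r + 68 = 0.
Discriminant is negative; roots r = -2 ± 8i (complex conjugate pair).
General solution uses e^(α x)(C₁ cos(β x) + C₂ sin(β x)): y = e^(-2x)(C₁cos(8x) + C₂sin(8x)).


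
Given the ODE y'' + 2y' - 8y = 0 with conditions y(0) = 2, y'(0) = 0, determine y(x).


Characteristic roots of r² + 2r - 8 = 0 are 2, -4.
General solution y = c₁ e^(2x) + c₂ e^(-4x).
Apply y(0) = 2: c₁ + c₂ = 2. Apply y'(0) = 0: 2 c₁ - 4 c₂ = 0.
Solve: c₁ = 4/3, c₂ = 2/3.
Particular solution: y = (4/3)e^(2x) + (2/3)e^(-4x).


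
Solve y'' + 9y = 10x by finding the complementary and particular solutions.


Homogeneous: r² + 9 = 0 ⇒ r = ±3i, y_h = C₁cos(3x) + C₂sin(3x).
Polynomial forcing; try y_p = Ax + B. Then y_p'' + 9 y_p = 9(Ax + B) = 10x, so B = 0 and A = 10/9.
General solution: y = C₁cos(3x) + C₂sin(3x) + (10/9)x.


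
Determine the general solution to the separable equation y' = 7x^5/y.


Separate variables: y dy = 7x^5 dx.
Integrate both sides: y²/2 = (7/6)x^6 + C₀.
Multiply by 2: y² = (7/3)x^6 + C.


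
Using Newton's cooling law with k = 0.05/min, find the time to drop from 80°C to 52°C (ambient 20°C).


From T(t) = T_a + (T₀ - T_a)e^(-kt), set T(t) = 52:
(52 - 20) / (80 - 20) = e^(-0.05t), so t = -ln(0.533)/0.05 ≈ 12.6 minutes.


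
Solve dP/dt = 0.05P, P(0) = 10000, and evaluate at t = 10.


The ODE dP/dt = 0.05P has solution P(t) = P(0)e^(0.05t).
Substitute P(0) = 10000 and t = 10: P(10) = 10000 e^(0.50) ≈ 16487.


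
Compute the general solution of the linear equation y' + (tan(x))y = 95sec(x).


P(x) = tan(x) ⇒ μ = e^(∫tan(x)dx) = sec(x).
(sec(x) y)' = 95sec²(x) ⇒ sec(x) y = 95tan(x) + C.
Multiply by cos(x): y = 95sin(x) + C·cos(x).


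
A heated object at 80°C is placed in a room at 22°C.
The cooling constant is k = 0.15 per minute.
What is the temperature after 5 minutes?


Newton's law: dT/dt = -k(T - T_a) has solution T(t) = T_a + (T₀ - T_a)e^(-kt).
Plug in T_a = 22, T₀ = 80, k = 0.15, t = 5: T(5) = 22 + (58)e^(-0.75) ≈ 49.4°C.


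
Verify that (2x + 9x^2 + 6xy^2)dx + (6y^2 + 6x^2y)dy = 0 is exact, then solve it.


Check exactness: ∂M/∂y = 12xy and ∂N/∂x = 12xy; equal, so the equation is exact.
Integrate M with respect to x (treating y as constant): ∫M dx = x^2 + 3x^3 + 3x^2y^2 + h(y).
Differentiate w.r.t. y and set equal to N: the x-dependent terms already match, leaving h'(y) = 6y^2. Integrate: h(y) = 2y^3.
So F(x,y) = x^2 + 3x^3 + 2y^3 + 3x^2y^2.
General solution: x^2 + 3x^3 + 2y^3 + 3x^2y^2 = C.


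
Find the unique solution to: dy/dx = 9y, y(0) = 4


General solution of y' = 9y is y = Ce^(9x).
Apply y(0) = 4: C = 4.
Particular solution: y = 4e^(9x).


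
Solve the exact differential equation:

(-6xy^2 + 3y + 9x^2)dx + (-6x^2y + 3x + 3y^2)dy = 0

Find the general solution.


Check exactness: ∂M/∂y = -12xy + 3 and ∂N/∂x = -12xy + 3; equal, so the equation is exact.
Integrate M with respect to x (treating y as constant): ∫M dx = -3x^2y^2 + 3xy + 3x^3 + h(y).
Differentiate w.r.t. y and set equal to N: the x-dependent terms already match, leaving h'(y) = 3y^2. Integrate: h(y) = y^3.
So F(x,y) = -3x^2y^2 + 3xy + 3x^3 + y^3.
General solution: -3x^2y^2 + 3xy + 3x^3 + y^3 = C.


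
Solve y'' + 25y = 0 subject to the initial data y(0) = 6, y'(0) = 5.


Characteristic roots of r² + 25 = 0 are ±5i, so y = C₁cos(5x) + C₂sin(5x).
Apply y(0) = 6: C₁ = 6. Differentiate and apply y'(0) = 5: 5·C₂ = 5, so C₂ = 1.
Particular solution: y = 6cos(5x) + sin(5x).


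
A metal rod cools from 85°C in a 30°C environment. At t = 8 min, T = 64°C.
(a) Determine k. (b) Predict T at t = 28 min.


Newton's law: T(t) = T_a + (T₀ - T_a)e^(-kt).
(a) Use T(8) = 64: (64 - 30)/(85 - 30) = e^(-k·8), so k = -ln(0.618)/8 ≈ 0.0601.
(b) Apply k to t = 28: T(28) = 30 + (55)e^(-1.683) ≈ 40.2°C.


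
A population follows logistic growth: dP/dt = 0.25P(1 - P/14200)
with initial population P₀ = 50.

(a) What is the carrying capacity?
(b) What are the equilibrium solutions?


Logistic ODE dP/dt = 0.25P(1 - P/14200) has equilibria where dP/dt = 0, i.e. P = 0 or P = 14200.
The coefficient (1 - P/K) = 0 when P = K, identifying K = 14200 as the carrying capacity.
(a) K = 14200; (b) equilibria P = 0 and P = 14200.


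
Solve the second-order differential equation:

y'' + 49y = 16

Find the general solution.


Homogeneous part: r² + 49 = 0 ⇒ r = ±7i, so y_h = C₁cos(7x) + C₂sin(7x).
Try constant y_p = A; plug in: 49A = 16 ⇒ A = 16/49.
General solution: y = C₁cos(7x) + C₂sin(7x) + 16/49.


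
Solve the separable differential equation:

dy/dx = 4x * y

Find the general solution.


Separate variables: dy/y = 4x dx.
Integrate: ln|y| = 2x^2 + C₀.
Exponentiate: y = Ce^(2x^2).


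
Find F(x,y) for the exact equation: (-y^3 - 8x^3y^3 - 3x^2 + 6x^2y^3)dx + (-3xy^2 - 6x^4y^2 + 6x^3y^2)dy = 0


Check exactness: ∂M/∂y = -3y^2 - 24x^3y^2 + 18x^2y^2 and ∂N/∂x = -3y^2 - 24x^3y^2 + 18x^2y^2; equal, so the equation is exact.
Integrate M with respect to x (treating y as constant): ∫M dx = -xy^3 - 2x^4y^3 - x^3 + 2x^3y^3 + h(y).
Differentiate w.r.t. y and set equal to N: all terms match, so h'(y) = 0 and h is a constant absorbed into C.
General solution: -xy^3 - 2x^4y^3 - x^3 + 2x^3y^3 = C.


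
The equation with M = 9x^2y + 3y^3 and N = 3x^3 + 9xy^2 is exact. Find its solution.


Check exactness: ∂M/∂y = 9x^2 + 9y^2 and ∂N/∂x = 9x^2 + 9y^2; equal, so the equation is exact.
Integrate M with respect to x (treating y as constant): ∫M dx = 3x^3y + 3xy^3 + h(y).
Differentiate w.r.t. y and set equal to N: all terms match, so h'(y) = 0 and h is a constant absorbed into C.
General solution: 3x^3y + 3xy^3 = C.


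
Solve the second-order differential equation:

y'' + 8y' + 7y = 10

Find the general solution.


Characteristic roots of r² + 8r + 7 = 0 are -7, -1.
y_h = C₁e^(-7x) + C₂e^(-x).
Constant forcing; try y_p = A. Then 7A = 10 ⇒ A = 10/7.
General solution: y = C₁e^(-7x) + C₂e^(-x) + 10/7.


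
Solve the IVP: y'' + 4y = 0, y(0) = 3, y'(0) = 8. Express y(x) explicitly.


Characteristic roots of r² + 4 = 0 are ±2i, so y = C₁cos(2x) + C₂sin(2x).
Apply y(0) = 3: C₁ = 3. Differentiate and apply y'(0) = 8: 2·C₂ = 8, so C₂ = 4.
Particular solution: y = 3cos(2x) + 4sin(2x).


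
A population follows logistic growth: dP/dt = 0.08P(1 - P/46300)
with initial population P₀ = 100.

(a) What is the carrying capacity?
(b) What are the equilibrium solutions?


Logistic ODE dP/dt = 0.08P(1 - P/46300) has equilibria where dP/dt = 0, i.e. P = 0 or P = 46300.
The coefficient (1 - P/K) = 0 when P = K, identifying K = 46300 as the carrying capacity.
(a) K = 46300; (b) equilibria P = 0 and P = 46300.


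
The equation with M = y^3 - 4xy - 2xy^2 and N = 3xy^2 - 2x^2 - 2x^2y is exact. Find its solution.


Check exactness: ∂M/∂y = 3y^2 - 4x - 4xy and ∂N/∂x = 3y^2 - 4x - 4xy; equal, so the equation is exact.
Integrate M with respect to x (treating y as constant): ∫M dx = xy^3 - 2x^2y - x^2y^2 + h(y).
Differentiate w.r.t. y and set equal to N: all terms match, so h'(y) = 0 and h is a constant absorbed into C.
General solution: xy^3 - 2x^2y - x^2y^2 = C.


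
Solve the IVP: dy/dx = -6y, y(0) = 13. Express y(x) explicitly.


General solution of y' = -6y is y = Ce^(-6x).
Apply y(0) = 13: C = 13.
Particular solution: y = 13e^(-6x).


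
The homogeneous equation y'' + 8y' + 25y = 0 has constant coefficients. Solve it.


Characteristic equation: r² + 8r + 25 = 0.
Discriminant is negative; roots r = -4 ± 3i (complex conjugate pair).
General solution uses e^(α x)(C₁ cos(β x) + C₂ sin(β x)): y = e^(-4x)(C₁cos(3x) + C₂sin(3x)).


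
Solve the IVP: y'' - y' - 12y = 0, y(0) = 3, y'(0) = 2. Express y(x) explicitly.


Characteristic roots of r² - r - 12 = 0 are 4, -3.
General solution y = c₁ e^(4x) + c₂ e^(-3x).
Apply y(0) = 3: c₁ + c₂ = 3. Apply y'(0) = 2: 4 c₁ - 3 c₂ = 2.
Solve: c₁ = 11/7, c₂ = 10/7.
Particular solution: y = (11/7)e^(4x) + (10/7)e^(-3x).


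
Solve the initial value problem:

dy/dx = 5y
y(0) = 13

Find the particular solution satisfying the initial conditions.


General solution of y' = 5y is y = Ce^(5x).
Apply y(0) = 13: C = 13.
Particular solution: y = 13e^(5x).


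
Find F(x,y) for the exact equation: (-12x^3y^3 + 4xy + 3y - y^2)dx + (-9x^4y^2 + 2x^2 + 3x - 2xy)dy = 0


Check exactness: ∂M/∂y = -36x^3y^2 + 4x + 3 - 2y and ∂N/∂x = -36x^3y^2 + 4x + 3 - 2y; equal, so the equation is exact.
Integrate M with respect to x (treating y as constant): ∫M dx = -3x^4y^3 + 2x^2y + 3xy - xy^2 + h(y).
Differentiate w.r.t. y and set equal to N: all terms match, so h'(y) = 0 and h is a constant absorbed into C.
General solution: -3x^4y^3 + 2x^2y + 3xy - xy^2 = C.


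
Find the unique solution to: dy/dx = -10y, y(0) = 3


General solution of y' = -10y is y = Ce^(-10x).
Apply y(0) = 3: C = 3.
Particular solution: y = 3e^(-10x).


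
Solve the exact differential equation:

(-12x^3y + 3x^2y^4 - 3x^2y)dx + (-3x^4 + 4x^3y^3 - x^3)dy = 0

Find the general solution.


Check exactness: ∂M/∂y = -12x^3 + 12x^2y^3 - 3x^2 and ∂N/∂x = -12x^3 + 12x^2y^3 - 3x^2; equal, so the equation is exact.
Integrate M with respect to x (treating y as constant): ∫M dx = -3x^4y + x^3y^4 - x^3y + h(y).
Differentiate w.r.t. y and set equal to N: all terms match, so h'(y) = 0 and h is a constant absorbed into C.
General solution: -3x^4y + x^3y^4 - x^3y = C.


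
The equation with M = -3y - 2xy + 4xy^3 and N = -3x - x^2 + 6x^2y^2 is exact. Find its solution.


Check exactness: ∂M/∂y = -3 - 2x + 12xy^2 and ∂N/∂x = -3 - 2x + 12xy^2; equal, so the equation is exact.
Integrate M with respect to x (treating y as constant): ∫M dx = -3xy - x^2y + 2x^2y^3 + h(y).
Differentiate w.r.t. y and set equal to N: all terms match, so h'(y) = 0 and h is a constant absorbed into C.
General solution: -3xy - x^2y + 2x^2y^3 = C.


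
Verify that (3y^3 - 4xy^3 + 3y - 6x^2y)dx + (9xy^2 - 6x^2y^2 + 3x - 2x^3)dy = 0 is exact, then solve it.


Check exactness: ∂M/∂y = 9y^2 - 12xy^2 + 3 - 6x^2 and ∂N/∂x = 9y^2 - 12xy^2 + 3 - 6x^2; equal, so the equation is exact.
Integrate M with respect to x (treating y as constant): ∫M dx = 3xy^3 - 2x^2y^3 + 3xy - 2x^3y + h(y).
Differentiate w.r.t. y and set equal to N: all terms match, so h'(y) = 0 and h is a constant absorbed into C.
General solution: 3xy^3 - 2x^2y^3 + 3xy - 2x^3y = C.


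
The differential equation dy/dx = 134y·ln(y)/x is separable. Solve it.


Separate: dy/[y ln(y)] = 134 dx/x.
Substitute u = ln(y): du/u = 134 dx/x.
Integrate: ln|ln(y)| = 134ln|x| + C₀, hence ln(y) = C·x^134.


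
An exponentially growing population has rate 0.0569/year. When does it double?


Exponential growth: P(t) = P₀ e^(0.0569t). Set P(t)/P₀ = 2: e^(0.0569t) = 2.
Solve: t = ln(2)/0.0569 ≈ 12.18 years.


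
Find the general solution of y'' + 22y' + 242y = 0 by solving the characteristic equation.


Characteristic equation: r² + 22r + 242 = 0.
Discriminant is negative; roots r = -11 ± 11i (complex conjugate pair).
General solution uses e^(α x)(C₁ cos(β x) + C₂ sin(β x)): y = e^(-11x)(C₁cos(11x) + C₂sin(11x)).


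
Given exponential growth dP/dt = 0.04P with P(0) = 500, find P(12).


The ODE dP/dt = 0.04P has solution P(t) = P(0)e^(0.04t).
Substitute P(0) = 500 and t = 12: P(12) = 500 e^(0.48) ≈ 808.


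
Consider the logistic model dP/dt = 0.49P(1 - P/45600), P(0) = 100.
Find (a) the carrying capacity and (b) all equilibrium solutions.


Logistic ODE dP/dt = 0.49P(1 - P/45600) has equilibria where dP/dt = 0, i.e. P = 0 or P = 45600.
The coefficient (1 - P/K) = 0 when P = K, identifying K = 45600 as the carrying capacity.
(a) K = 45600; (b) equilibria P = 0 and P = 45600.


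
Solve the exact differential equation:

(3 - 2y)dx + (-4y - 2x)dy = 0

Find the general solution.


Check exactness: ∂M/∂y = -2 and ∂N/∂x = -2; equal, so the equation is exact.
Integrate M with respect to x (treating y as constant): ∫M dx = 3x - 2xy + h(y).
Differentiate w.r.t. y and set equal to N: the x-dependent terms already match, leaving h'(y) = -4y. Integrate: h(y) = -2y^2.
So F(x,y) = -2y^2 + 3x - 2xy.
General solution: -2y^2 + 3x - 2xy = C.


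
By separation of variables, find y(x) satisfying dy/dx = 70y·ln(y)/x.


Separate: dy/[y ln(y)] = 70 dx/x.
Substitute u = ln(y): du/u = 70 dx/x.
Integrate: ln|ln(y)| = 70ln|x| + C₀, hence ln(y) = C·x^70.


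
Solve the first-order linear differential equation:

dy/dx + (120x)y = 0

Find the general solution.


P(x) = 120x ⇒ μ = e^(60x²).
Q(x) = 0 so μ y is constant: y = Ce^(-60x²).


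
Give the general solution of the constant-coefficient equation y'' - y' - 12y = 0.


Characteristic equation: r² - r - 12 = 0.
Factor: (r - 4)(r + 3) = 0 ⇒ r = 4, -3 (distinct real).
General solution: y = C₁e^(4x) + C₂e^(-3x).


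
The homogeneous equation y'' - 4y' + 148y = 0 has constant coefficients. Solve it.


Characteristic equation: r² - 4r + 148 = 0.
Discriminant is negative; roots r = 2 ± 12i (complex conjugate pair).
General solution uses e^(α x)(C₁ cos(β x) + C₂ sin(β x)): y = e^(2x)(C₁cos(12x) + C₂sin(12x)).


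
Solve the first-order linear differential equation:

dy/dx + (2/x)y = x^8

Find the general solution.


P(x) = 2/x ⇒ μ = x^2.
(x^2 y)' = x^10 ⇒ x^2 y = x^11/(11) + C.
Solve for y: y = (1/11)x^9 + C/x^2.


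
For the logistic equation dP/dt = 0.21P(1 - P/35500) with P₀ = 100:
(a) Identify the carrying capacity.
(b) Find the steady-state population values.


Logistic ODE dP/dt = 0.21P(1 - P/35500) has equilibria where dP/dt = 0, i.e. P = 0 or P = 35500.
The coefficient (1 - P/K) = 0 when P = K, identifying K = 35500 as the carrying capacity.
(a) K = 35500; (b) equilibria P = 0 and P = 35500.
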